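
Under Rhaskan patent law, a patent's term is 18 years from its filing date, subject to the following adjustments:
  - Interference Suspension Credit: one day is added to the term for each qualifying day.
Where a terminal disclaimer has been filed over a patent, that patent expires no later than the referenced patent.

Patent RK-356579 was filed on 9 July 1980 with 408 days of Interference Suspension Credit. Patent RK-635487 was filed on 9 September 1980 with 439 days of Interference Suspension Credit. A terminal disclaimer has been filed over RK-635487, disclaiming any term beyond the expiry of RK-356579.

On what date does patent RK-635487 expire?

August 21, 1999

Natural term of RK-635487:
  Base: filing + 18 years → 9 September 1998.
  Interference Suspension Credit: +439 days → 22 November 1999.
Expiry of referenced patent RK-356579:
  Base: filing + 18 years → 9 July 1998.
  Interference Suspension Credit: +408 days → 21 August 1999.
Terminal disclaimer: RK-635487 expires on the earlier of 22 November 1999 and 21 August 1999.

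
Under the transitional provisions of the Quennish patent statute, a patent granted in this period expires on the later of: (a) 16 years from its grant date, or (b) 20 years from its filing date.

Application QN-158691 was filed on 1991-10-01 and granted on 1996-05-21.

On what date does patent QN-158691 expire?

May 21, 2012

(a) grant + 16 years → 21 May 2012.
(b) filing + 20 years → 1 October 2011.
Later of the two: 21 May 2012.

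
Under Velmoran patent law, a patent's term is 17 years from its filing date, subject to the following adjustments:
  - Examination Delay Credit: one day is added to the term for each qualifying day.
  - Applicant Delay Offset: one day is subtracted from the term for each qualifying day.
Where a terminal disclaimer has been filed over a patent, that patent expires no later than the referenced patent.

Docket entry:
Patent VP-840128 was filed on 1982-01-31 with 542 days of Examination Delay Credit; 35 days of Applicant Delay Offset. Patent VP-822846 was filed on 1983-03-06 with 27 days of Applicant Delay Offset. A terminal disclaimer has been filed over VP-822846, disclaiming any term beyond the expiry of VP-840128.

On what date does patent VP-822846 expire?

Natural term of VP-822846:
  Base: filing + 17 years → 6 March 2000.
  Applicant Delay Offset: −27 days → 8 February 2000.
Expiry of referenced patent VP-840128:
  Base: filing + 17 years → 31 January 1999.
  Examination Delay Credit: +542 days → 26 July 2000.
  Applicant Delay Offset: −35 days → 21 June 2000.
Terminal disclaimer: VP-822846 expires on the earlier of 8 February 2000 and 21 June 2000.

2000-02-08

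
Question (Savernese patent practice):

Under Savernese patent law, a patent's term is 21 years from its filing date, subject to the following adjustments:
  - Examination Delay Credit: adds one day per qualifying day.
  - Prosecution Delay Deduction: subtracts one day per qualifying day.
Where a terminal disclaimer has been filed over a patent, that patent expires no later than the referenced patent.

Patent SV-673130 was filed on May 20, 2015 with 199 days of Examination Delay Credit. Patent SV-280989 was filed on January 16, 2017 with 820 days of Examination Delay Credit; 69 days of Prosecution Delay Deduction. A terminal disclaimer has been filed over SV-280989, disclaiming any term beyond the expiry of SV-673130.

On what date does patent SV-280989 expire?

December 5, 2036

Natural term of SV-280989:
  Base: filing + 21 years → 16 January 2038.
  Examination Delay Credit: +820 days → 15 April 2040.
  Prosecution Delay Deduction: −69 days → 6 February 2040.
Expiry of referenced patent SV-673130:
  Base: filing + 21 years → 20 May 2036.
  Examination Delay Credit: +199 days → 5 December 2036.
Terminal disclaimer: SV-280989 expires on the earlier of 6 February 2040 and 5 December 2036.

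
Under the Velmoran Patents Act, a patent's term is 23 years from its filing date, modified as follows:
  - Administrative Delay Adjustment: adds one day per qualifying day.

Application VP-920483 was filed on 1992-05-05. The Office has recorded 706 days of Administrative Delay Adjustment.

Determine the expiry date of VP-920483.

Base term: filing date + 23 years → 5 May 2015.
Administrative Delay Adjustment: +706 days → 10 April 2017.

2017-04-10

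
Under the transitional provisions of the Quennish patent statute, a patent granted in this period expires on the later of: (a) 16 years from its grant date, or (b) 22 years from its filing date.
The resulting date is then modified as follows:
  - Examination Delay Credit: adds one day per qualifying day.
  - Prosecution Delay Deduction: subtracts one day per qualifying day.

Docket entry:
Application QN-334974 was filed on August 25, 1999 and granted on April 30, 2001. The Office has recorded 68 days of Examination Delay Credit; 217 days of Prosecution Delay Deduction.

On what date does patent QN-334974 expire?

2021-03-29

(a) grant + 16 years → 30 April 2017.
(b) filing + 22 years → 25 August 2021.
Later of the two: 25 August 2021.
Examination Delay Credit: +68 days → 1 November 2021.
Prosecution Delay Deduction: −217 days → 29 March 2021.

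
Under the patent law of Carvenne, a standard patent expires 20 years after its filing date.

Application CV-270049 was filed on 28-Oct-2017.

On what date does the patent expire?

Filing date + 20 years → 28 October 2037.

2037-10-28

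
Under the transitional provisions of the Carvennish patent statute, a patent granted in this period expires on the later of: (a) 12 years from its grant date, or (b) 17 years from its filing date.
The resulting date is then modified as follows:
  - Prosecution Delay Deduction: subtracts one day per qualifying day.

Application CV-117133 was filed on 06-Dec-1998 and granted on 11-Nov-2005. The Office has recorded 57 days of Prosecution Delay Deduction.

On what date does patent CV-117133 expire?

(a) grant + 12 years → 11 November 2017.
(b) filing + 17 years → 6 December 2015.
Later of the two: 11 November 2017.
Prosecution Delay Deduction: −57 days → 15 September 2017.

2017-09-15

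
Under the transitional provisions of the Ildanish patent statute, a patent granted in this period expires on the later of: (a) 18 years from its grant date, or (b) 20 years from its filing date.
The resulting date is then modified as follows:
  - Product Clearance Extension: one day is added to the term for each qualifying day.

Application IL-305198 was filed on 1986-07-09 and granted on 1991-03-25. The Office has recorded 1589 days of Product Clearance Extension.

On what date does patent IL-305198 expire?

(a) grant + 18 years → 25 March 2009.
(b) filing + 20 years → 9 July 2006.
Later of the two: 25 March 2009.
Product Clearance Extension: +1589 days → 31 July 2013.

July 31, 2013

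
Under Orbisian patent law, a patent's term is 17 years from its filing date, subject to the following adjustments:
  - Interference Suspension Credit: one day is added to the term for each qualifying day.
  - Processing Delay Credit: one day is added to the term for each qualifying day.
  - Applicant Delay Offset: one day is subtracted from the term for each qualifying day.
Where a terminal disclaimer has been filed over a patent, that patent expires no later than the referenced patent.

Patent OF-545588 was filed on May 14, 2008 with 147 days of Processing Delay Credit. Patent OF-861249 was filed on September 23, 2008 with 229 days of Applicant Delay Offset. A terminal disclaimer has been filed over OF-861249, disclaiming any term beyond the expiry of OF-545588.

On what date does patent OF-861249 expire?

February 6, 2025

Natural term of OF-861249:
  Base: filing + 17 years → 23 September 2025.
  Applicant Delay Offset: −229 days → 6 February 2025.
Expiry of referenced patent OF-545588:
  Base: filing + 17 years → 14 May 2025.
  Processing Delay Credit: +147 days → 8 October 2025.
Terminal disclaimer: OF-861249 expires on the earlier of 6 February 2025 and 8 October 2025.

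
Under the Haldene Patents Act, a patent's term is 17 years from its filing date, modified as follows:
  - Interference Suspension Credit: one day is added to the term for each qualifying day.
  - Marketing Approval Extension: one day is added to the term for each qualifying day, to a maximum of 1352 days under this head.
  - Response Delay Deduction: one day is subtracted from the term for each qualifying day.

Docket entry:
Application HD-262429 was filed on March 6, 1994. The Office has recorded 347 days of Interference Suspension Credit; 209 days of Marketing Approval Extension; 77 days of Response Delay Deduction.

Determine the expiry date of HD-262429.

2012-06-27

Base term: filing date + 17 years → 6 March 2011.
Interference Suspension Credit: +347 days → 16 February 2012.
Marketing Approval Extension: 209 days (within the 1352-day cap) → +209 days → 12 September 2012.
Response Delay Deduction: −77 days → 27 June 2012.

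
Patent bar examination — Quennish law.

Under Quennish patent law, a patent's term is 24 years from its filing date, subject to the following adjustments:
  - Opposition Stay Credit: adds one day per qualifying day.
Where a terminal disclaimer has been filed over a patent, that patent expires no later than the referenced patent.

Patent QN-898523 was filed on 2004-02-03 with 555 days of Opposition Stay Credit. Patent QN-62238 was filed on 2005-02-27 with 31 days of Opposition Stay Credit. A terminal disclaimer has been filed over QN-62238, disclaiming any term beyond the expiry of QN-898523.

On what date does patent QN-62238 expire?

March 30, 2029

Natural term of QN-62238:
  Base: filing + 24 years → 27 February 2029.
  Opposition Stay Credit: +31 days → 30 March 2029.
Expiry of referenced patent QN-898523:
  Base: filing + 24 years → 3 February 2028.
  Opposition Stay Credit: +555 days → 11 August 2029.
Terminal disclaimer: QN-62238 expires on the earlier of 30 March 2029 and 11 August 2029.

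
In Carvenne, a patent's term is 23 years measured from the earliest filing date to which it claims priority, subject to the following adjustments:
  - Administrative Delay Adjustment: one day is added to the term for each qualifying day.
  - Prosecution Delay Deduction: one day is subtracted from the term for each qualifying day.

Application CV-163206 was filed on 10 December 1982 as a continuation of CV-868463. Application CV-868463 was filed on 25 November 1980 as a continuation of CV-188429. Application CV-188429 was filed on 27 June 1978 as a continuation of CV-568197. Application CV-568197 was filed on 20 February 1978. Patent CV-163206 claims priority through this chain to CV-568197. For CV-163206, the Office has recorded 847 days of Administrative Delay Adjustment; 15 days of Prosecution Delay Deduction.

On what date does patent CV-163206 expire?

June 2, 2003

Earliest priority filing: 20 February 1978.
Base term: 20 February 1978 + 23 years → 20 February 2001.
Administrative Delay Adjustment: +847 days → 17 June 2003.
Prosecution Delay Deduction: −15 days → 2 June 2003.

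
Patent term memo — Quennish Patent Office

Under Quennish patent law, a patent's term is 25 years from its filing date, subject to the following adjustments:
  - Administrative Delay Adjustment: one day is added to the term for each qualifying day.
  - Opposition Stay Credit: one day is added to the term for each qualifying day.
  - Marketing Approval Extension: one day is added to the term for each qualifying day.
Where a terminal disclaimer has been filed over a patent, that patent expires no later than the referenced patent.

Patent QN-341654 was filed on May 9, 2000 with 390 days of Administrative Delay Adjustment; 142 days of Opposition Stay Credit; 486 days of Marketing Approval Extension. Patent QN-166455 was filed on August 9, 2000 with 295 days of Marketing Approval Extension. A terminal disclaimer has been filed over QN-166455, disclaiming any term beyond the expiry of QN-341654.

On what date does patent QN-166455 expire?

Natural term of QN-166455:
  Base: filing + 25 years → 9 August 2025.
  Marketing Approval Extension: +295 days → 31 May 2026.
Expiry of referenced patent QN-341654:
  Base: filing + 25 years → 9 May 2025.
  Administrative Delay Adjustment: +390 days → 3 June 2026.
  Opposition Stay Credit: +142 days → 23 October 2026.
  Marketing Approval Extension: +486 days → 21 February 2028.
Terminal disclaimer: QN-166455 expires on the earlier of 31 May 2026 and 21 February 2028.

May 31, 2026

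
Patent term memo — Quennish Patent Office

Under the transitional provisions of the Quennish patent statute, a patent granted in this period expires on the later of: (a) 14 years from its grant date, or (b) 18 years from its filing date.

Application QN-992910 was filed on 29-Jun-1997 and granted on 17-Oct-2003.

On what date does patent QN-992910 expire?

2017-10-17

(a) grant + 14 years → 17 October 2017.
(b) filing + 18 years → 29 June 2015.
Later of the two: 17 October 2017.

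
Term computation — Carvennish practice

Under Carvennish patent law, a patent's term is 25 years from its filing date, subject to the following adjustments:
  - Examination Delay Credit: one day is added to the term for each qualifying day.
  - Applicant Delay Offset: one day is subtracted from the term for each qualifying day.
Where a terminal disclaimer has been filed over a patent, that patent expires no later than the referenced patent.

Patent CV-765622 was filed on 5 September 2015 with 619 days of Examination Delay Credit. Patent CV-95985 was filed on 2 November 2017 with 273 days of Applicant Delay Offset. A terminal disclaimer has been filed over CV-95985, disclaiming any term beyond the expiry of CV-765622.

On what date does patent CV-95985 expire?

February 2, 2042

Natural term of CV-95985:
  Base: filing + 25 years → 2 November 2042.
  Applicant Delay Offset: −273 days → 2 February 2042.
Expiry of referenced patent CV-765622:
  Base: filing + 25 years → 5 September 2040.
  Examination Delay Credit: +619 days → 17 May 2042.
Terminal disclaimer: CV-95985 expires on the earlier of 2 February 2042 and 17 May 2042.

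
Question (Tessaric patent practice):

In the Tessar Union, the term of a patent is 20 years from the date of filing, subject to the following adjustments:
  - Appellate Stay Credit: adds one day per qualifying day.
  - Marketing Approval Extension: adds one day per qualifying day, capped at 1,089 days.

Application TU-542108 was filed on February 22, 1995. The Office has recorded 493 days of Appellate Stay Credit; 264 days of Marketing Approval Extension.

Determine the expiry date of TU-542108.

March 20, 2017

Base term: filing date + 20 years → 22 February 2015.
Appellate Stay Credit: +493 days → 29 June 2016.
Marketing Approval Extension: 264 days (within the 1089-day cap) → +264 days → 20 March 2017.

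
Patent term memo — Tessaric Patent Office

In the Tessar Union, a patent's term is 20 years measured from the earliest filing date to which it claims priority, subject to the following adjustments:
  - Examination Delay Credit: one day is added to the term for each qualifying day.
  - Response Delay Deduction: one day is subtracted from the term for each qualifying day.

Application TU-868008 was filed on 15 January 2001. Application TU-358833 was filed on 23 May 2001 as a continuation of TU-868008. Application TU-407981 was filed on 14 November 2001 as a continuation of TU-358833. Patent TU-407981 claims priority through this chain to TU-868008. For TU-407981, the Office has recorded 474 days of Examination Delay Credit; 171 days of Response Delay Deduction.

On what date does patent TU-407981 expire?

Earliest priority filing: 15 January 2001.
Base term: 15 January 2001 + 20 years → 15 January 2021.
Examination Delay Credit: +474 days → 4 May 2022.
Response Delay Deduction: −171 days → 14 November 2021.

2021-11-14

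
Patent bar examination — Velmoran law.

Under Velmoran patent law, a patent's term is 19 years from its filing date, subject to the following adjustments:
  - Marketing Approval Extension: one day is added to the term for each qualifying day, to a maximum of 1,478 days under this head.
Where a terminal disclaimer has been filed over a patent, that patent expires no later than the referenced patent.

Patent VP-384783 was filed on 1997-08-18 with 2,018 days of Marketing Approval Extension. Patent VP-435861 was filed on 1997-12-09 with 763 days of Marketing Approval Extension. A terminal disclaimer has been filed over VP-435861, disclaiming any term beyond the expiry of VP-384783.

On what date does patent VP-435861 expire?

Natural term of VP-435861:
  Base: filing + 19 years → 9 December 2016.
  Marketing Approval Extension: 763 days (within the 1478-day cap) → +763 days → 11 January 2019.
Expiry of referenced patent VP-384783:
  Base: filing + 19 years → 18 August 2016.
  Marketing Approval Extension: 2018 days claimed exceeds the 1478-day cap, so +1478 days → 4 September 2020.
Terminal disclaimer: VP-435861 expires on the earlier of 11 January 2019 and 4 September 2020.

January 11, 2019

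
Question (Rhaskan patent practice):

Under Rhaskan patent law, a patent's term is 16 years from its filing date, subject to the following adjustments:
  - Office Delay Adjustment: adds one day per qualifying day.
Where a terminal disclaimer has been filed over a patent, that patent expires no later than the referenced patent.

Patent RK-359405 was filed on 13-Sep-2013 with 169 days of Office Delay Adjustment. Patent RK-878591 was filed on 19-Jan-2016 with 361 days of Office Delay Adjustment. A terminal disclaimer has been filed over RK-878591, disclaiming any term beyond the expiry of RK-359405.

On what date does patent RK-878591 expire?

Natural term of RK-878591:
  Base: filing + 16 years → 19 January 2032.
  Office Delay Adjustment: +361 days → 14 January 2033.
Expiry of referenced patent RK-359405:
  Base: filing + 16 years → 13 September 2029.
  Office Delay Adjustment: +169 days → 1 March 2030.
Terminal disclaimer: RK-878591 expires on the earlier of 14 January 2033 and 1 March 2030.

2030-03-01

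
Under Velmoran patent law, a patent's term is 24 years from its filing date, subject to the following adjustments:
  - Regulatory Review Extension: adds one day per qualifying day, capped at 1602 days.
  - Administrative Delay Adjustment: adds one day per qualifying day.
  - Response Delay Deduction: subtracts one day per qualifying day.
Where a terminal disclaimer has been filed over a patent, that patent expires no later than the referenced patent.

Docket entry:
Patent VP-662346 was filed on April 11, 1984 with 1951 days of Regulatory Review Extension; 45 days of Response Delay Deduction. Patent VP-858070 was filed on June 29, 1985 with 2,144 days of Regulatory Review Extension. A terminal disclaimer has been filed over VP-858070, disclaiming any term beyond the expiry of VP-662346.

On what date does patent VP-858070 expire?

Natural term of VP-858070:
  Base: filing + 24 years → 29 June 2009.
  Regulatory Review Extension: 2144 days claimed exceeds the 1602-day cap, so +1602 days → 17 November 2013.
Expiry of referenced patent VP-662346:
  Base: filing + 24 years → 11 April 2008.
  Regulatory Review Extension: 1951 days claimed exceeds the 1602-day cap, so +1602 days → 30 August 2012.
  Response Delay Deduction: −45 days → 16 July 2012.
Terminal disclaimer: VP-858070 expires on the earlier of 17 November 2013 and 16 July 2012.

July 16, 2012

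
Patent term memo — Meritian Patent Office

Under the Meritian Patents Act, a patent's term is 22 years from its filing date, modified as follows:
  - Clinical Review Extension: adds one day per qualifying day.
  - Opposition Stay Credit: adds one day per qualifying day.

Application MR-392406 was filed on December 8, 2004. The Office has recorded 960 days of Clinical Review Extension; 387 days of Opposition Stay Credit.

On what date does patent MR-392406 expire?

Base term: filing date + 22 years → 8 December 2026.
Clinical Review Extension: +960 days → 25 July 2029.
Opposition Stay Credit: +387 days → 16 August 2030.

August 16, 2030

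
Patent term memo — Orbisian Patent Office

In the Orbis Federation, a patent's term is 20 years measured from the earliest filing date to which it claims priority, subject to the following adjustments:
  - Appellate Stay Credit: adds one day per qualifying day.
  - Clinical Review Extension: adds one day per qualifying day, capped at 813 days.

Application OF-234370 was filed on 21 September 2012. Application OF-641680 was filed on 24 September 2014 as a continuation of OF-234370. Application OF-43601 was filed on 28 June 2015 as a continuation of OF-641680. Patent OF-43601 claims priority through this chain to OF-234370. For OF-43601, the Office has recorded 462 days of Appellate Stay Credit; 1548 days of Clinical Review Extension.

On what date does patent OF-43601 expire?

Earliest priority filing: 21 September 2012.
Base term: 21 September 2012 + 20 years → 21 September 2032.
Appellate Stay Credit: +462 days → 27 December 2033.
Clinical Review Extension: 1548 days claimed exceeds the 813-day cap, so +813 days → 19 March 2036.

March 19, 2036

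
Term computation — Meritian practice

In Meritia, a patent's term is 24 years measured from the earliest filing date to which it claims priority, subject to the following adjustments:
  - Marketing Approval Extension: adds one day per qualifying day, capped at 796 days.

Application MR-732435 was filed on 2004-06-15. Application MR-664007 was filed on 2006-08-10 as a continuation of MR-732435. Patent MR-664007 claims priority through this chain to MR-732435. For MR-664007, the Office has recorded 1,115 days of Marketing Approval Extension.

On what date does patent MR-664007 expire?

2030-08-20

Earliest priority filing: 15 June 2004.
Base term: 15 June 2004 + 24 years → 15 June 2028.
Marketing Approval Extension: 1115 days claimed exceeds the 796-day cap, so +796 days → 20 August 2030.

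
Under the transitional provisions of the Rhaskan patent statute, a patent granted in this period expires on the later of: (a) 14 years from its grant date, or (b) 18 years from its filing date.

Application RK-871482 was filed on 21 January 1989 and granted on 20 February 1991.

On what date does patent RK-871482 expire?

(a) grant + 14 years → 20 February 2005.
(b) filing + 18 years → 21 January 2007.
Later of the two: 21 January 2007.

2007-01-21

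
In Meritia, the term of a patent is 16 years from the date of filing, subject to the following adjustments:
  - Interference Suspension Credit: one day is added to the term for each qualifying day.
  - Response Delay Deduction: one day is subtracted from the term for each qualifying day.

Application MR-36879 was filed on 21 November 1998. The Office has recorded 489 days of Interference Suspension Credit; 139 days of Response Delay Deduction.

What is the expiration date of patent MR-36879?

November 6, 2015

Base term: filing date + 16 years → 21 November 2014.
Interference Suspension Credit: +489 days → 24 March 2016.
Response Delay Deduction: −139 days → 6 November 2015.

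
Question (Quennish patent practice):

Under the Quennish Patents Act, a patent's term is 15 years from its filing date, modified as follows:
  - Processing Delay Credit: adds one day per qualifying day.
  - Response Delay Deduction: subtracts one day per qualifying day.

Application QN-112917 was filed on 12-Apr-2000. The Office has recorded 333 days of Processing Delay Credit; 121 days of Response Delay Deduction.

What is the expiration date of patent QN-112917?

November 10, 2015

Base term: filing date + 15 years → 12 April 2015.
Processing Delay Credit: +333 days → 10 March 2016.
Response Delay Deduction: −121 days → 10 November 2015.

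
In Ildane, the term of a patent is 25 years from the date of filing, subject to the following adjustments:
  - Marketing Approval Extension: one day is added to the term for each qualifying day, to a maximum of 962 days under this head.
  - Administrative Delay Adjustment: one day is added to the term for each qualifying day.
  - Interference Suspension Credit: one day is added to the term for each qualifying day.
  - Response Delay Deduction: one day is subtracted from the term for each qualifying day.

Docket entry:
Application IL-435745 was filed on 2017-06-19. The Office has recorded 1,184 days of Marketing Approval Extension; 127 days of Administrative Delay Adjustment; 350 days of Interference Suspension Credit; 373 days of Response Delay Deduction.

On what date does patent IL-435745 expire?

Base term: filing date + 25 years → 19 June 2042.
Marketing Approval Extension: 1184 days claimed exceeds the 962-day cap, so +962 days → 5 February 2045.
Administrative Delay Adjustment: +127 days → 12 June 2045.
Interference Suspension Credit: +350 days → 28 May 2046.
Response Delay Deduction: −373 days → 20 May 2045.

May 20, 2045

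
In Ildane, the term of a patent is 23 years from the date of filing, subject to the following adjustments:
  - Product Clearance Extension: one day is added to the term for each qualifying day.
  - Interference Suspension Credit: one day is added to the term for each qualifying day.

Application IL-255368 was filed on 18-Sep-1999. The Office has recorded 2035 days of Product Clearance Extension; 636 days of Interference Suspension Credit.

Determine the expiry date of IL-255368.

January 10, 2030

Base term: filing date + 23 years → 18 September 2022.
Product Clearance Extension: +2035 days → 14 April 2028.
Interference Suspension Credit: +636 days → 10 January 2030.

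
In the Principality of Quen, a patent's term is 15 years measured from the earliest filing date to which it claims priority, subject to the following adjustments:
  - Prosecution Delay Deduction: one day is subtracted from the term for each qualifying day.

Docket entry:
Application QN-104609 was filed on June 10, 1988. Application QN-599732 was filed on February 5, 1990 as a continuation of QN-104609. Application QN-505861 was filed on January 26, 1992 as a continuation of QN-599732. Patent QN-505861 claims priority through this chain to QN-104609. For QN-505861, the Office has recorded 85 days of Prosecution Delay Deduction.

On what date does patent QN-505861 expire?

Earliest priority filing: 10 June 1988.
Base term: 10 June 1988 + 15 years → 10 June 2003.
Prosecution Delay Deduction: −85 days → 17 March 2003.

March 17, 2003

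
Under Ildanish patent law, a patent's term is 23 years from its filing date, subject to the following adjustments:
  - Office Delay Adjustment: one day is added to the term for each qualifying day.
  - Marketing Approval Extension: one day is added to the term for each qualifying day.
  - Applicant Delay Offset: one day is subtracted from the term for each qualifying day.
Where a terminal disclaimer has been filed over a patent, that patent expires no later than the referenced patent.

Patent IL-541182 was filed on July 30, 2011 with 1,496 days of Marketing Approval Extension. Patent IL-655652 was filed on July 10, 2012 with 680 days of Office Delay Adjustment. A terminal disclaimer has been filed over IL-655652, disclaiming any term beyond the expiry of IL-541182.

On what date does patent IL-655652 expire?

Natural term of IL-655652:
  Base: filing + 23 years → 10 July 2035.
  Office Delay Adjustment: +680 days → 20 May 2037.
Expiry of referenced patent IL-541182:
  Base: filing + 23 years → 30 July 2034.
  Marketing Approval Extension: +1496 days → 3 September 2038.
Terminal disclaimer: IL-655652 expires on the earlier of 20 May 2037 and 3 September 2038.

May 20, 2037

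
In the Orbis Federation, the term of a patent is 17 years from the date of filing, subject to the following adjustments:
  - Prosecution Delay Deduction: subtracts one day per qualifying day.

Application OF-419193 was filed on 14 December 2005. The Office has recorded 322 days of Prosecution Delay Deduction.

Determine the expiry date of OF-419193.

2022-01-26

Base term: filing date + 17 years → 14 December 2022.
Prosecution Delay Deduction: −322 days → 26 January 2022.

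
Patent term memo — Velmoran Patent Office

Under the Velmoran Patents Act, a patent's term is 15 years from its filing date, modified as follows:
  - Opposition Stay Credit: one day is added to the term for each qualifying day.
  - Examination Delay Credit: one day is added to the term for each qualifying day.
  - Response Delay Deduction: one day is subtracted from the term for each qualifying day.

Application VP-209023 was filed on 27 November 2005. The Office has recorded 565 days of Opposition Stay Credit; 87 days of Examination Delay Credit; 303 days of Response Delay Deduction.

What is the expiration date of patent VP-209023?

Base term: filing date + 15 years → 27 November 2020.
Opposition Stay Credit: +565 days → 15 June 2022.
Examination Delay Credit: +87 days → 10 September 2022.
Response Delay Deduction: −303 days → 11 November 2021.

2021-11-11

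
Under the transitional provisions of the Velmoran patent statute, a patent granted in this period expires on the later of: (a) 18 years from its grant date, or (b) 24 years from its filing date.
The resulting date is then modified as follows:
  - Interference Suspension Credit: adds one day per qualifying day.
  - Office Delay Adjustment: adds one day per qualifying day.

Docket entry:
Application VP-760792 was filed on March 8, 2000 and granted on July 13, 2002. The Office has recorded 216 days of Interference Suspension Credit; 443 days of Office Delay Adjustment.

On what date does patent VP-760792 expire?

(a) grant + 18 years → 13 July 2020.
(b) filing + 24 years → 8 March 2024.
Later of the two: 8 March 2024.
Interference Suspension Credit: +216 days → 10 October 2024.
Office Delay Adjustment: +443 days → 27 December 2025.

2025-12-27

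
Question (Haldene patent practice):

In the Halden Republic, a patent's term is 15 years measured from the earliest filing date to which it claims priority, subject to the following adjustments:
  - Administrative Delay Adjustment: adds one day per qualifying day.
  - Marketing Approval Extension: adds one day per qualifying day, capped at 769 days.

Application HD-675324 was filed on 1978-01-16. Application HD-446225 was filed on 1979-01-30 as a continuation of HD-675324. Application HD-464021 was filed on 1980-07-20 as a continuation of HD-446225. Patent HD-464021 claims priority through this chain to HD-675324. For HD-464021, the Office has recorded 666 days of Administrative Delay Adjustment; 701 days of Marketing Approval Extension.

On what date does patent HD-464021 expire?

Earliest priority filing: 16 January 1978.
Base term: 16 January 1978 + 15 years → 16 January 1993.
Administrative Delay Adjustment: +666 days → 13 November 1994.
Marketing Approval Extension: 701 days (within the 769-day cap) → +701 days → 14 October 1996.

1996-10-14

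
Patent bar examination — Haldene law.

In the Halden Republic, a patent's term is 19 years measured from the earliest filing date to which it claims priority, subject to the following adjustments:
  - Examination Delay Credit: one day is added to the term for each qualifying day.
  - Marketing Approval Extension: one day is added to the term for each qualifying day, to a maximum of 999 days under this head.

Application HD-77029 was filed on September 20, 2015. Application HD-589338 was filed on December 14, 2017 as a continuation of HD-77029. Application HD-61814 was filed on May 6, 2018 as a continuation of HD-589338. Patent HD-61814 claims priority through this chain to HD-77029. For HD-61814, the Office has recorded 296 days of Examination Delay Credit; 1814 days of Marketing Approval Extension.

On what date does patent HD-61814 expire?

2038-04-07

Earliest priority filing: 20 September 2015.
Base term: 20 September 2015 + 19 years → 20 September 2034.
Examination Delay Credit: +296 days → 13 July 2035.
Marketing Approval Extension: 1814 days claimed exceeds the 999-day cap, so +999 days → 7 April 2038.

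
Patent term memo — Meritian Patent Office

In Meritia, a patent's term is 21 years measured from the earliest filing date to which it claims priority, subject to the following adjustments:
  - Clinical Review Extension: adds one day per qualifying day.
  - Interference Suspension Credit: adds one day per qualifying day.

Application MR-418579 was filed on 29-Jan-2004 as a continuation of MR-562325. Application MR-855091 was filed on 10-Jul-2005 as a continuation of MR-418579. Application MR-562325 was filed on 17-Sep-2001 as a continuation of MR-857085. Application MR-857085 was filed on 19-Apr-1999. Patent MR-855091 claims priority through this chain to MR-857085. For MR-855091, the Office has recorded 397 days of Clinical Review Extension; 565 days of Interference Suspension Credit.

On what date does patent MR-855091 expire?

December 7, 2022

Earliest priority filing: 19 April 1999.
Base term: 19 April 1999 + 21 years → 19 April 2020.
Clinical Review Extension: +397 days → 21 May 2021.
Interference Suspension Credit: +565 days → 7 December 2022.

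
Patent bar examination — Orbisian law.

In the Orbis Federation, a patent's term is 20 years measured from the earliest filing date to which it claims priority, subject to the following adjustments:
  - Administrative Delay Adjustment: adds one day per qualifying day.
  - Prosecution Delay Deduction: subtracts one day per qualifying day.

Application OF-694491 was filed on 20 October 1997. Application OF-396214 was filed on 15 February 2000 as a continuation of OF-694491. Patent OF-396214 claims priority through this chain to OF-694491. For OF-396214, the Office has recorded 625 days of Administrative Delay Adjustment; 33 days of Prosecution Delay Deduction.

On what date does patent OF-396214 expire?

2019-06-04

Earliest priority filing: 20 October 1997.
Base term: 20 October 1997 + 20 years → 20 October 2017.
Administrative Delay Adjustment: +625 days → 7 July 2019.
Prosecution Delay Deduction: −33 days → 4 June 2019.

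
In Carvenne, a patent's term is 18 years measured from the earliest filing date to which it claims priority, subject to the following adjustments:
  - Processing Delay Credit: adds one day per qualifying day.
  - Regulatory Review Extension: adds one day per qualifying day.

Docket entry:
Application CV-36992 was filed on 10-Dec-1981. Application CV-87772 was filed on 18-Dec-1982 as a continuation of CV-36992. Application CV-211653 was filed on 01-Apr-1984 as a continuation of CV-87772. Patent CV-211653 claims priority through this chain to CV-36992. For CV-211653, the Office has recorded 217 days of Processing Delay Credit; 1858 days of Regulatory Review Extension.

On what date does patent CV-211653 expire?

August 15, 2005

Earliest priority filing: 10 December 1981.
Base term: 10 December 1981 + 18 years → 10 December 1999.
Processing Delay Credit: +217 days → 14 July 2000.
Regulatory Review Extension: +1858 days → 15 August 2005.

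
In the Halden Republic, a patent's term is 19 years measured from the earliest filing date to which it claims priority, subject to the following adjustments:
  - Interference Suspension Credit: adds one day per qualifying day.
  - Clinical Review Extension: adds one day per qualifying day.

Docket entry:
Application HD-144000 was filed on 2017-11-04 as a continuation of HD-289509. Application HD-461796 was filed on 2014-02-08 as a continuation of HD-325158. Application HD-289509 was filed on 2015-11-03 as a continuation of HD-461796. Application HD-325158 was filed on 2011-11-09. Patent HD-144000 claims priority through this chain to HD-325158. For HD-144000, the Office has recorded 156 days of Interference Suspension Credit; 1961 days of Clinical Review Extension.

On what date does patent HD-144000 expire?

2036-08-26

Earliest priority filing: 9 November 2011.
Base term: 9 November 2011 + 19 years → 9 November 2030.
Interference Suspension Credit: +156 days → 14 April 2031.
Clinical Review Extension: +1961 days → 26 August 2036.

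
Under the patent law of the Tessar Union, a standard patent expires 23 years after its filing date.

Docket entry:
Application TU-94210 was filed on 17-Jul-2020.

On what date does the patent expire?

Filing date + 23 years → 17 July 2043.

July 17, 2043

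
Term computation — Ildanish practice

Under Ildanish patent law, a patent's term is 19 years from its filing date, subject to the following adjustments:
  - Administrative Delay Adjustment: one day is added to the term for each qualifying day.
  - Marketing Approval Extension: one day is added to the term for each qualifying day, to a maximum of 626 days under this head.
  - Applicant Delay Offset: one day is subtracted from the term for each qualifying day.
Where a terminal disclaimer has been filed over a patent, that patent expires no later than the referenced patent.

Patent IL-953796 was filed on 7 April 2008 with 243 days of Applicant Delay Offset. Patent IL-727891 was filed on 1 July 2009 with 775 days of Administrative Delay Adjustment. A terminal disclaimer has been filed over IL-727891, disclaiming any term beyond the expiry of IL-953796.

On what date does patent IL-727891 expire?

Natural term of IL-727891:
  Base: filing + 19 years → 1 July 2028.
  Administrative Delay Adjustment: +775 days → 15 August 2030.
Expiry of referenced patent IL-953796:
  Base: filing + 19 years → 7 April 2027.
  Applicant Delay Offset: −243 days → 7 August 2026.
Terminal disclaimer: IL-727891 expires on the earlier of 15 August 2030 and 7 August 2026.

2026-08-07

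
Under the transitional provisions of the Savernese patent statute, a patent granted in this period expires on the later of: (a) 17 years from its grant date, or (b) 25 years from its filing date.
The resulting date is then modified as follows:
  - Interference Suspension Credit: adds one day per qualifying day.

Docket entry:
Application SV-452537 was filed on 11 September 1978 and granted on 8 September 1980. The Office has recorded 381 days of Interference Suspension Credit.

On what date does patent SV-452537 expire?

(a) grant + 17 years → 8 September 1997.
(b) filing + 25 years → 11 September 2003.
Later of the two: 11 September 2003.
Interference Suspension Credit: +381 days → 26 September 2004.

2004-09-26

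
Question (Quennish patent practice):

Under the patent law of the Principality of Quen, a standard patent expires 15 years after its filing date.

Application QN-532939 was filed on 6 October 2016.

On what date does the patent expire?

October 6, 2031

Filing date + 15 years → 6 October 2031.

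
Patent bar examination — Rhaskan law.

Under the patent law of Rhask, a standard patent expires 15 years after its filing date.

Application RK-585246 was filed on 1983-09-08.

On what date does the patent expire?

Filing date + 15 years → 8 September 1998.

September 8, 1998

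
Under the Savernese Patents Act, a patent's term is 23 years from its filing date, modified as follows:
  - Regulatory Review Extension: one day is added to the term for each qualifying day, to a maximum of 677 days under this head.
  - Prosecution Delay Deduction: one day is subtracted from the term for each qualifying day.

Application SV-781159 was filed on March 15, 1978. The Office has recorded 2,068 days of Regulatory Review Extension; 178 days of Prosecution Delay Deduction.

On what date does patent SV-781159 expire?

Base term: filing date + 23 years → 15 March 2001.
Regulatory Review Extension: 2068 days claimed exceeds the 677-day cap, so +677 days → 21 January 2003.
Prosecution Delay Deduction: −178 days → 27 July 2002.

July 27, 2002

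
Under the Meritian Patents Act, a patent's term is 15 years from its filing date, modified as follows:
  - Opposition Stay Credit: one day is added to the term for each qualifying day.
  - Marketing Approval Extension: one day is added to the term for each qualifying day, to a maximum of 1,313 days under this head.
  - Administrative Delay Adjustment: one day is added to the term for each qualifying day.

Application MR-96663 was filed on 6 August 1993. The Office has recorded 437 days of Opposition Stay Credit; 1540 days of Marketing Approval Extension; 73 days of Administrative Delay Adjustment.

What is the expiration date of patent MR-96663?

Base term: filing date + 15 years → 6 August 2008.
Opposition Stay Credit: +437 days → 17 October 2009.
Marketing Approval Extension: 1540 days claimed exceeds the 1313-day cap, so +1313 days → 22 May 2013.
Administrative Delay Adjustment: +73 days → 3 August 2013.

2013-08-03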